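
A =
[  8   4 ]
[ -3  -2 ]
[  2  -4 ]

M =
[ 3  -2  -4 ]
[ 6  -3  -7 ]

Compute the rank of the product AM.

2

First compute AM:
[[ 48, -28, -60],
 [-21,  12,  26],
 [-18,   8,  20]]
Now row reduce the product.
R2 ← R2 + (7/16)·R1: [0, -1/4, -1/4]
R3 ← R3 + (3/8)·R1: [0, -5/2, -5/2]
R3 ← R3 − (10)·R2: [0, 0, 0]
2 nonzero rows, so rank(AM) = 2.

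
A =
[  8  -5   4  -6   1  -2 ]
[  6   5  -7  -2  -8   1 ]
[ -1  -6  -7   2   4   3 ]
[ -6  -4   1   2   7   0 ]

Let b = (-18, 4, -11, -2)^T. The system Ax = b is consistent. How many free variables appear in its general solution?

Row reduce the augmented matrix [A | b].
R2 ← R2 − (3/4)·R1: [0, 35/4, -10, 5/2, -35/4, 5/2, 35/2]
R3 ← R3 + (1/8)·R1: [0, -53/8, -13/2, 5/4, 33/8, 11/4, -53/4]
R4 ← R4 + (3/4)·R1: [0, -31/4, 4, -5/2, 31/4, -3/2, -31/2]
R3 ← R3 + (53/70)·R2: [0, 0, -197/14, 22/7, -5/2, 65/14, 0]
R4 ← R4 + (31/35)·R2: [0, 0, -34/7, -2/7, 0, 5/7, 0]
R4 ← R4 − (68/197)·R3: [0, 0, 0, -270/197, 170/197, -175/197, 0]
The echelon form has 4 nonzero rows, and every pivot lies in the first 6 columns, so rank(A) = rank([A|b]) = 4.
The system is consistent.
Free variables = (unknowns) − (rank) = 6 − 4 = 2.

2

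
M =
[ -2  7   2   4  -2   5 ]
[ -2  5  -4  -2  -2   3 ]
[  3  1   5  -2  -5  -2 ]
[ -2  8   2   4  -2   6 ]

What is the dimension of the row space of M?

Row reduce to echelon form.
R2 ← R2 − R1: [0, -2, -6, -6, 0, -2]
R3 ← R3 + (3/2)·R1: [0, 23/2, 8, 4, -8, 11/2]
R4 ← R4 − R1: [0, 1, 0, 0, 0, 1]
R3 ← R3 + (23/4)·R2: [0, 0, -53/2, -61/2, -8, -6]
R4 ← R4 + (1/2)·R2: [0, 0, -3, -3, 0, 0]
R4 ← R4 − (6/53)·R3: [0, 0, 0, 24/53, 48/53, 36/53]
Echelon form has 4 nonzero rows, so rank(M) = 4.
The row space has dimension equal to the rank: 4.

4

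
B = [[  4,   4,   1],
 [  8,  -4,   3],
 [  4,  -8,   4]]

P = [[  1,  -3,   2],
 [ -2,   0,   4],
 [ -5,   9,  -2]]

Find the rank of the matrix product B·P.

2

First compute BP:
[[ -9,  -3,  22],
 [  1,   3,  -6],
 [  0,  24, -32]]
Now row reduce the product.
R2 ← R2 + (1/9)·R1: [0, 8/3, -32/9]
R3 ← R3 − (9)·R2: [0, 0, 0]
2 nonzero rows, so rank(BP) = 2.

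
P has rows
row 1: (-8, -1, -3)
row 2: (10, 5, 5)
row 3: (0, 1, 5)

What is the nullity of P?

0

Row reduce to echelon form.
R2 ← R2 + (5/4)·R1: [0, 15/4, 5/4]
R3 ← R3 − (4/15)·R2: [0, 0, 14/3]
3 nonzero rows, so rank(P) = 3.
P has 3 columns; by rank–nullity, nullity = 3 − 3 = 0.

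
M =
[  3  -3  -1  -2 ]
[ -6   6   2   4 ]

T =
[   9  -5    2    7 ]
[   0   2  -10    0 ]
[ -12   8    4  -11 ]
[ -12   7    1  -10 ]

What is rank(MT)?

First compute MT:
[[ 63, -43,  30,  52],
 [-126,  86, -60, -104]]
Now row reduce the product.
R2 ← R2 + (2)·R1: [0, 0, 0, 0]
1 nonzero row, so rank(MT) = 1.

1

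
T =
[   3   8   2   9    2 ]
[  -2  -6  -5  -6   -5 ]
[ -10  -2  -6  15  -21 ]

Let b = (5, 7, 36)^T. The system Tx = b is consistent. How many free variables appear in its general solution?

2

Row reduce the augmented matrix [T | b].
R2 ← R2 + (2/3)·R1: [0, -2/3, -11/3, 0, -11/3, 31/3]
R3 ← R3 + (10/3)·R1: [0, 74/3, 2/3, 45, -43/3, 158/3]
R3 ← R3 + (37)·R2: [0, 0, -135, 45, -150, 435]
The echelon form has 3 nonzero rows, and every pivot lies in the first 5 columns, so rank(T) = rank([T|b]) = 3.
The system is consistent.
Free variables = (unknowns) − (rank) = 5 − 3 = 2.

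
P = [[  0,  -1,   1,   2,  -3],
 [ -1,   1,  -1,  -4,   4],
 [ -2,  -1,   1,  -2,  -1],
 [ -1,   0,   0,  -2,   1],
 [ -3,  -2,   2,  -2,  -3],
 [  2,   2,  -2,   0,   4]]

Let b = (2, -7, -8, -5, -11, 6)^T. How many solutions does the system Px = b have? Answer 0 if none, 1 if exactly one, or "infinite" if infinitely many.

infinite

Row reduce the augmented matrix [P | b].
Swap R1 ↔ R2
R3 ← R3 − (2)·R1: [0, -3, 3, 6, -9, 6]
R4 ← R4 − R1: [0, -1, 1, 2, -3, 2]
R5 ← R5 − (3)·R1: [0, -5, 5, 10, -15, 10]
R6 ← R6 + (2)·R1: [0, 4, -4, -8, 12, -8]
R3 ← R3 − (3)·R2: [0, 0, 0, 0, 0, 0]
R4 ← R4 − R2: [0, 0, 0, 0, 0, 0]
R5 ← R5 − (5)·R2: [0, 0, 0, 0, 0, 0]
R6 ← R6 + (4)·R2: [0, 0, 0, 0, 0, 0]
The echelon form has 2 nonzero rows, and every pivot lies in the first 5 columns, so rank(P) = rank([P|b]) = 2.
The system is consistent.
rank = 2 < 5 unknowns, so there are infinitely many solutions.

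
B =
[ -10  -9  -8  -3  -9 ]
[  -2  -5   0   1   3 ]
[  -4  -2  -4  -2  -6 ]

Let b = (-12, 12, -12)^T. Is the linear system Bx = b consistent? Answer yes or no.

yes

Row reduce the augmented matrix [B | b].
R2 ← R2 − (1/5)·R1: [0, -16/5, 8/5, 8/5, 24/5, 72/5]
R3 ← R3 − (2/5)·R1: [0, 8/5, -4/5, -4/5, -12/5, -36/5]
R3 ← R3 + (1/2)·R2: [0, 0, 0, 0, 0, 0]
The echelon form has 2 nonzero rows, and every pivot lies in the first 5 columns, so rank(B) = rank([B|b]) = 2.
The system is consistent.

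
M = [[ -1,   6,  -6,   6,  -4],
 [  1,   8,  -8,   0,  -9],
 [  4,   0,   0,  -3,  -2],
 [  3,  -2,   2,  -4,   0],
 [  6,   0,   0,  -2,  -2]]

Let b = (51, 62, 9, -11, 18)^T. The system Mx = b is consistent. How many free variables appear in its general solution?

Row reduce the augmented matrix [M | b].
R2 ← R2 + R1: [0, 14, -14, 6, -13, 113]
R3 ← R3 + (4)·R1: [0, 24, -24, 21, -18, 213]
R4 ← R4 + (3)·R1: [0, 16, -16, 14, -12, 142]
R5 ← R5 + (6)·R1: [0, 36, -36, 34, -26, 324]
R3 ← R3 − (12/7)·R2: [0, 0, 0, 75/7, 30/7, 135/7]
R4 ← R4 − (8/7)·R2: [0, 0, 0, 50/7, 20/7, 90/7]
R5 ← R5 − (18/7)·R2: [0, 0, 0, 130/7, 52/7, 234/7]
R4 ← R4 − (2/3)·R3: [0, 0, 0, 0, 0, 0]
R5 ← R5 − (26/15)·R3: [0, 0, 0, 0, 0, 0]
The echelon form has 3 nonzero rows, and every pivot lies in the first 5 columns, so rank(M) = rank([M|b]) = 3.
The system is consistent.
Free variables = (unknowns) − (rank) = 5 − 3 = 2.

2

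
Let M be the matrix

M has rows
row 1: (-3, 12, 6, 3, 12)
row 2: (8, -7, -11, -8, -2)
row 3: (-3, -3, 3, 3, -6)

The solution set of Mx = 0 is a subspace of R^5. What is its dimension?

3

Row reduce to echelon form.
R2 ← R2 + (8/3)·R1: [0, 25, 5, 0, 30]
R3 ← R3 − R1: [0, -15, -3, 0, -18]
R3 ← R3 + (3/5)·R2: [0, 0, 0, 0, 0]
2 nonzero rows, so rank(M) = 2.
M has 5 columns; by rank–nullity, nullity = 5 − 2 = 3.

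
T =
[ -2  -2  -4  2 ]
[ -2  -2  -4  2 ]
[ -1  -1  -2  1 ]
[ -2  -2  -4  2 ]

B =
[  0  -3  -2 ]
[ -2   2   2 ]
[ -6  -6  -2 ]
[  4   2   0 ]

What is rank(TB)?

First compute TB:
[[ 36,  30,   8],
 [ 36,  30,   8],
 [ 18,  15,   4],
 [ 36,  30,   8]]
Now row reduce the product.
R2 ← R2 − R1: [0, 0, 0]
R3 ← R3 − (1/2)·R1: [0, 0, 0]
R4 ← R4 − R1: [0, 0, 0]
1 nonzero row, so rank(TB) = 1.

1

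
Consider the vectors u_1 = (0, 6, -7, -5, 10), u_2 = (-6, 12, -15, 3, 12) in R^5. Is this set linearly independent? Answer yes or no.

yes

Form the matrix with these vectors as rows and row reduce.
Swap R1 ↔ R2
2 nonzero rows, so the 2 vectors span a space of dimension 2.
Since 2 = 2, the vectors are linearly independent.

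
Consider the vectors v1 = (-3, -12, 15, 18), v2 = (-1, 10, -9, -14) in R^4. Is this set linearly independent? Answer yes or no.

yes

Form the matrix with these vectors as rows and row reduce.
R2 ← R2 − (1/3)·R1: [0, 14, -14, -20]
2 nonzero rows, so the 2 vectors span a space of dimension 2.
Since 2 = 2, the vectors are linearly independent.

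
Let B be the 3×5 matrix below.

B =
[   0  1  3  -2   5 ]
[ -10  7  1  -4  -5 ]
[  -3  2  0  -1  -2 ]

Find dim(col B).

Row reduce to echelon form.
Swap R1 ↔ R2
R3 ← R3 − (3/10)·R1: [0, -1/10, -3/10, 1/5, -1/2]
R3 ← R3 + (1/10)·R2: [0, 0, 0, 0, 0]
Echelon form has 2 nonzero rows, so rank(B) = 2.
The column space has dimension equal to the rank: 2.

2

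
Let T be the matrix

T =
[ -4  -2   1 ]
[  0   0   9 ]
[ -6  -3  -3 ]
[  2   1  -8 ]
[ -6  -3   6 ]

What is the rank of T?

2

Row reduce to echelon form.
R3 ← R3 − (3/2)·R1: [0, 0, -9/2]
R4 ← R4 + (1/2)·R1: [0, 0, -15/2]
R5 ← R5 − (3/2)·R1: [0, 0, 9/2]
R3 ← R3 + (1/2)·R2: [0, 0, 0]
R4 ← R4 + (5/6)·R2: [0, 0, 0]
R5 ← R5 − (1/2)·R2: [0, 0, 0]
Echelon form has 2 nonzero rows, so rank(T) = 2.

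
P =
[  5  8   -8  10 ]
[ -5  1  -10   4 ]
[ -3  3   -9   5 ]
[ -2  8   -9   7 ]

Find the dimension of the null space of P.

Row reduce to echelon form.
R2 ← R2 + R1: [0, 9, -18, 14]
R3 ← R3 + (3/5)·R1: [0, 39/5, -69/5, 11]
R4 ← R4 + (2/5)·R1: [0, 56/5, -61/5, 11]
R3 ← R3 − (13/15)·R2: [0, 0, 9/5, -17/15]
R4 ← R4 − (56/45)·R2: [0, 0, 51/5, -289/45]
R4 ← R4 − (17/3)·R3: [0, 0, 0, 0]
3 nonzero rows, so rank(P) = 3.
P has 4 columns; by rank–nullity, nullity = 4 − 3 = 1.

1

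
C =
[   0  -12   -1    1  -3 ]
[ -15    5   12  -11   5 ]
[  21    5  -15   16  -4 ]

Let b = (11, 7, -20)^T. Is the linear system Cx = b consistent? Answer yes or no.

yes

Row reduce the augmented matrix [C | b].
Swap R1 ↔ R2
R3 ← R3 + (7/5)·R1: [0, 12, 9/5, 3/5, 3, -51/5]
R3 ← R3 + R2: [0, 0, 4/5, 8/5, 0, 4/5]
The echelon form has 3 nonzero rows, and every pivot lies in the first 5 columns, so rank(C) = rank([C|b]) = 3.
The system is consistent.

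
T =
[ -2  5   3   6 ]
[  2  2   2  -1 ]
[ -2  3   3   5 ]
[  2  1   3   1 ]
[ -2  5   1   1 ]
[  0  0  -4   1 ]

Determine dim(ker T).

Row reduce to echelon form.
R2 ← R2 + R1: [0, 7, 5, 5]
R3 ← R3 − R1: [0, -2, 0, -1]
R4 ← R4 + R1: [0, 6, 6, 7]
R5 ← R5 − R1: [0, 0, -2, -5]
R3 ← R3 + (2/7)·R2: [0, 0, 10/7, 3/7]
R4 ← R4 − (6/7)·R2: [0, 0, 12/7, 19/7]
R4 ← R4 − (6/5)·R3: [0, 0, 0, 11/5]
R5 ← R5 + (7/5)·R3: [0, 0, 0, -22/5]
R6 ← R6 + (14/5)·R3: [0, 0, 0, 11/5]
R5 ← R5 + (2)·R4: [0, 0, 0, 0]
R6 ← R6 − R4: [0, 0, 0, 0]
4 nonzero rows, so rank(T) = 4.
T has 4 columns; by rank–nullity, nullity = 4 − 4 = 0.

0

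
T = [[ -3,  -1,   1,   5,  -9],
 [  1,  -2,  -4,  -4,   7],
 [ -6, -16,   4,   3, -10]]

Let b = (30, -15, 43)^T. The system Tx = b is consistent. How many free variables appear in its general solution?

2

Row reduce the augmented matrix [T | b].
R2 ← R2 + (1/3)·R1: [0, -7/3, -11/3, -7/3, 4, -5]
R3 ← R3 − (2)·R1: [0, -14, 2, -7, 8, -17]
R3 ← R3 − (6)·R2: [0, 0, 24, 7, -16, 13]
The echelon form has 3 nonzero rows, and every pivot lies in the first 5 columns, so rank(T) = rank([T|b]) = 3.
The system is consistent.
Free variables = (unknowns) − (rank) = 5 − 3 = 2.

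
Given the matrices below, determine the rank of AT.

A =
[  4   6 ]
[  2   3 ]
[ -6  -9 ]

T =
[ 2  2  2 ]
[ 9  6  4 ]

1

First compute AT:
[[ 62,  44,  32],
 [ 31,  22,  16],
 [-93, -66, -48]]
Now row reduce the product.
R2 ← R2 − (1/2)·R1: [0, 0, 0]
R3 ← R3 + (3/2)·R1: [0, 0, 0]
1 nonzero row, so rank(AT) = 1.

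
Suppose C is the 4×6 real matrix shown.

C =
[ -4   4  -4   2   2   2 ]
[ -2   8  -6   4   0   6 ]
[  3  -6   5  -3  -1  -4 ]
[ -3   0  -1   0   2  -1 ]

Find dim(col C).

Row reduce to echelon form.
R2 ← R2 − (1/2)·R1: [0, 6, -4, 3, -1, 5]
R3 ← R3 + (3/4)·R1: [0, -3, 2, -3/2, 1/2, -5/2]
R4 ← R4 − (3/4)·R1: [0, -3, 2, -3/2, 1/2, -5/2]
R3 ← R3 + (1/2)·R2: [0, 0, 0, 0, 0, 0]
R4 ← R4 + (1/2)·R2: [0, 0, 0, 0, 0, 0]
Echelon form has 2 nonzero rows, so rank(C) = 2.
The column space has dimension equal to the rank: 2.

2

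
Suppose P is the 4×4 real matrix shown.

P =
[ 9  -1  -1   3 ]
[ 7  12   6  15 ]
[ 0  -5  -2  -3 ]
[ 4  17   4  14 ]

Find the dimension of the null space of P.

0

Row reduce to echelon form.
R2 ← R2 − (7/9)·R1: [0, 115/9, 61/9, 38/3]
R4 ← R4 − (4/9)·R1: [0, 157/9, 40/9, 38/3]
R3 ← R3 + (9/23)·R2: [0, 0, 15/23, 45/23]
R4 ← R4 − (157/115)·R2: [0, 0, -553/115, -532/115]
R4 ← R4 + (553/75)·R3: [0, 0, 0, 49/5]
4 nonzero rows, so rank(P) = 4.
P has 4 columns; by rank–nullity, nullity = 4 − 4 = 0.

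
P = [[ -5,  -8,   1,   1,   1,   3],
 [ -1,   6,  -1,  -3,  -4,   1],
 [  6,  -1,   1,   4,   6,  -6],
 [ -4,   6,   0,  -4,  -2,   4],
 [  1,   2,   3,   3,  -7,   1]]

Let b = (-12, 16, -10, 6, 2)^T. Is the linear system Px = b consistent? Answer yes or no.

Row reduce the augmented matrix [P | b].
R2 ← R2 − (1/5)·R1: [0, 38/5, -6/5, -16/5, -21/5, 2/5, 92/5]
R3 ← R3 + (6/5)·R1: [0, -53/5, 11/5, 26/5, 36/5, -12/5, -122/5]
R4 ← R4 − (4/5)·R1: [0, 62/5, -4/5, -24/5, -14/5, 8/5, 78/5]
R5 ← R5 + (1/5)·R1: [0, 2/5, 16/5, 16/5, -34/5, 8/5, -2/5]
R3 ← R3 + (53/38)·R2: [0, 0, 10/19, 14/19, 51/38, -35/19, 24/19]
R4 ← R4 − (31/19)·R2: [0, 0, 22/19, 8/19, 77/19, 18/19, -274/19]
R5 ← R5 − (1/19)·R2: [0, 0, 62/19, 64/19, -125/19, 30/19, -26/19]
R4 ← R4 − (11/5)·R3: [0, 0, 0, -6/5, 11/10, 5, -86/5]
R5 ← R5 − (31/5)·R3: [0, 0, 0, -6/5, -149/10, 13, -46/5]
R5 ← R5 − R4: [0, 0, 0, 0, -16, 8, 8]
The echelon form has 5 nonzero rows, and every pivot lies in the first 6 columns, so rank(P) = rank([P|b]) = 5.
The system is consistent.

yes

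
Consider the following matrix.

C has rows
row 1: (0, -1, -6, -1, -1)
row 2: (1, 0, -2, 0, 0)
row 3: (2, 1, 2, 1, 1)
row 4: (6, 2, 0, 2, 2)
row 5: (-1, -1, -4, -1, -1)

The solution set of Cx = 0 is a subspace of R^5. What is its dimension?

3

Row reduce to echelon form.
Swap R1 ↔ R2
R3 ← R3 − (2)·R1: [0, 1, 6, 1, 1]
R4 ← R4 − (6)·R1: [0, 2, 12, 2, 2]
R5 ← R5 + R1: [0, -1, -6, -1, -1]
R3 ← R3 + R2: [0, 0, 0, 0, 0]
R4 ← R4 + (2)·R2: [0, 0, 0, 0, 0]
R5 ← R5 − R2: [0, 0, 0, 0, 0]
2 nonzero rows, so rank(C) = 2.
C has 5 columns; by rank–nullity, nullity = 5 − 2 = 3.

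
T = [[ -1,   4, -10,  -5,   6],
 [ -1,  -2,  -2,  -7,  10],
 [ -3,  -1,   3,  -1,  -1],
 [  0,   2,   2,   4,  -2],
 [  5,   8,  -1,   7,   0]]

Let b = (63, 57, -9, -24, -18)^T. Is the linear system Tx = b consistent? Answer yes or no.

Row reduce the augmented matrix [T | b].
R2 ← R2 − R1: [0, -6, 8, -2, 4, -6]
R3 ← R3 − (3)·R1: [0, -13, 33, 14, -19, -198]
R5 ← R5 + (5)·R1: [0, 28, -51, -18, 30, 297]
R3 ← R3 − (13/6)·R2: [0, 0, 47/3, 55/3, -83/3, -185]
R4 ← R4 + (1/3)·R2: [0, 0, 14/3, 10/3, -2/3, -26]
R5 ← R5 + (14/3)·R2: [0, 0, -41/3, -82/3, 146/3, 269]
R4 ← R4 − (14/47)·R3: [0, 0, 0, -100/47, 356/47, 1368/47]
R5 ← R5 + (41/47)·R3: [0, 0, 0, -533/47, 1153/47, 5058/47]
R5 ← R5 − (533/100)·R4: [0, 0, 0, 0, -396/25, -1188/25]
The echelon form has 5 nonzero rows, and every pivot lies in the first 5 columns, so rank(T) = rank([T|b]) = 5.
The system is consistent.

yes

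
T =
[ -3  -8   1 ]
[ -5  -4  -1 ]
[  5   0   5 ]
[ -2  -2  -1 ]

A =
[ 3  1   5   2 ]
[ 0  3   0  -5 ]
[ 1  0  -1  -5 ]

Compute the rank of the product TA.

First compute TA:
[[ -8, -27, -16,  29],
 [-16, -17, -24,  15],
 [ 20,   5,  20, -15],
 [ -7,  -8,  -9,  11]]
Now row reduce the product.
R2 ← R2 − (2)·R1: [0, 37, 8, -43]
R3 ← R3 + (5/2)·R1: [0, -125/2, -20, 115/2]
R4 ← R4 − (7/8)·R1: [0, 125/8, 5, -115/8]
R3 ← R3 + (125/74)·R2: [0, 0, -240/37, -560/37]
R4 ← R4 − (125/296)·R2: [0, 0, 60/37, 140/37]
R4 ← R4 + (1/4)·R3: [0, 0, 0, 0]
3 nonzero rows, so rank(TA) = 3.

3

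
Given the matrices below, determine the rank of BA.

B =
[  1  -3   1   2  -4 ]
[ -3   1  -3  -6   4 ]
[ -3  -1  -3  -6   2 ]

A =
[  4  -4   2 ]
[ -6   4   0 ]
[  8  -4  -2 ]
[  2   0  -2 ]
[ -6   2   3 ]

2

First compute BA:
[[ 58, -28, -16],
 [-78,  36,  24],
 [-54,  24,  18]]
Now row reduce the product.
R2 ← R2 + (39/29)·R1: [0, -48/29, 72/29]
R3 ← R3 + (27/29)·R1: [0, -60/29, 90/29]
R3 ← R3 − (5/4)·R2: [0, 0, 0]
2 nonzero rows, so rank(BA) = 2.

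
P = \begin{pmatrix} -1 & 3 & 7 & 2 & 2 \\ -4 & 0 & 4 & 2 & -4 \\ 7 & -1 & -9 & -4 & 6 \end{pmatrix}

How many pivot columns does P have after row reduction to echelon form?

Row reduce to echelon form.
R2 ← R2 − (4)·R1: [0, -12, -24, -6, -12]
R3 ← R3 + (7)·R1: [0, 20, 40, 10, 20]
R3 ← R3 + (5/3)·R2: [0, 0, 0, 0, 0]
Echelon form has 2 nonzero rows, so rank(P) = 2.
Each nonzero row contributes one pivot column: 2 pivot columns.

2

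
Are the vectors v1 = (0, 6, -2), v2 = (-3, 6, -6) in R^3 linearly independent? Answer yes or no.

yes

Form the matrix with these vectors as rows and row reduce.
Swap R1 ↔ R2
2 nonzero rows, so the 2 vectors span a space of dimension 2.
Since 2 = 2, the vectors are linearly independent.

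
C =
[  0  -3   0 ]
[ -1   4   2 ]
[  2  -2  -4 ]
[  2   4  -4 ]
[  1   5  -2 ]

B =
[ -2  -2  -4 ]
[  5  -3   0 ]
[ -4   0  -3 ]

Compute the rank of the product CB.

2

First compute CB:
[[-15,   9,   0],
 [ 14, -10,  -2],
 [  2,   2,   4],
 [ 32, -16,   4],
 [ 31, -17,   2]]
Now row reduce the product.
R2 ← R2 + (14/15)·R1: [0, -8/5, -2]
R3 ← R3 + (2/15)·R1: [0, 16/5, 4]
R4 ← R4 + (32/15)·R1: [0, 16/5, 4]
R5 ← R5 + (31/15)·R1: [0, 8/5, 2]
R3 ← R3 + (2)·R2: [0, 0, 0]
R4 ← R4 + (2)·R2: [0, 0, 0]
R5 ← R5 + R2: [0, 0, 0]
2 nonzero rows, so rank(CB) = 2.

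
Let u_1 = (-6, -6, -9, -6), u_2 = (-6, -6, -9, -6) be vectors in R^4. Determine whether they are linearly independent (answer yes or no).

no

Form the matrix with these vectors as rows and row reduce.
R2 ← R2 − R1: [0, 0, 0, 0]
1 nonzero row, so the 2 vectors span a space of dimension 1.
Since 1 < 2, the vectors are linearly dependent.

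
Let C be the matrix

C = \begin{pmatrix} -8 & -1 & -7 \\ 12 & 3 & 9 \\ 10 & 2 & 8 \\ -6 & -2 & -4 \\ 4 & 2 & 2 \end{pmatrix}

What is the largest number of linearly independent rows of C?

Row reduce to echelon form.
R2 ← R2 + (3/2)·R1: [0, 3/2, -3/2]
R3 ← R3 + (5/4)·R1: [0, 3/4, -3/4]
R4 ← R4 − (3/4)·R1: [0, -5/4, 5/4]
R5 ← R5 + (1/2)·R1: [0, 3/2, -3/2]
R3 ← R3 − (1/2)·R2: [0, 0, 0]
R4 ← R4 + (5/6)·R2: [0, 0, 0]
R5 ← R5 − R2: [0, 0, 0]
Echelon form has 2 nonzero rows, so rank(C) = 2.
The rank gives the maximum number of linearly independent rows: 2.

2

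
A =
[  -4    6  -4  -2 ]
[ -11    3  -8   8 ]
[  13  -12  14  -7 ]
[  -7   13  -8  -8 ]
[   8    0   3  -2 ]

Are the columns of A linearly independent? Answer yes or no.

Row reduce A to echelon form.
R2 ← R2 − (11/4)·R1: [0, -27/2, 3, 27/2]
R3 ← R3 + (13/4)·R1: [0, 15/2, 1, -27/2]
R4 ← R4 − (7/4)·R1: [0, 5/2, -1, -9/2]
R5 ← R5 + (2)·R1: [0, 12, -5, -6]
R3 ← R3 + (5/9)·R2: [0, 0, 8/3, -6]
R4 ← R4 + (5/27)·R2: [0, 0, -4/9, -2]
R5 ← R5 + (8/9)·R2: [0, 0, -7/3, 6]
R4 ← R4 + (1/6)·R3: [0, 0, 0, -3]
R5 ← R5 + (7/8)·R3: [0, 0, 0, 3/4]
R5 ← R5 + (1/4)·R4: [0, 0, 0, 0]
4 pivots among 4 columns.
Every column is a pivot column, so the columns are linearly independent.

yes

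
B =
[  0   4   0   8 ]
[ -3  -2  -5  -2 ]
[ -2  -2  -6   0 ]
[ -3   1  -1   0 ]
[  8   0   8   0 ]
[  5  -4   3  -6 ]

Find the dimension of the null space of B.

1

Row reduce to echelon form.
Swap R1 ↔ R2
R3 ← R3 − (2/3)·R1: [0, -2/3, -8/3, 4/3]
R4 ← R4 − R1: [0, 3, 4, 2]
R5 ← R5 + (8/3)·R1: [0, -16/3, -16/3, -16/3]
R6 ← R6 + (5/3)·R1: [0, -22/3, -16/3, -28/3]
R3 ← R3 + (1/6)·R2: [0, 0, -8/3, 8/3]
R4 ← R4 − (3/4)·R2: [0, 0, 4, -4]
R5 ← R5 + (4/3)·R2: [0, 0, -16/3, 16/3]
R6 ← R6 + (11/6)·R2: [0, 0, -16/3, 16/3]
R4 ← R4 + (3/2)·R3: [0, 0, 0, 0]
R5 ← R5 − (2)·R3: [0, 0, 0, 0]
R6 ← R6 − (2)·R3: [0, 0, 0, 0]
3 nonzero rows, so rank(B) = 3.
B has 4 columns; by rank–nullity, nullity = 4 − 3 = 1.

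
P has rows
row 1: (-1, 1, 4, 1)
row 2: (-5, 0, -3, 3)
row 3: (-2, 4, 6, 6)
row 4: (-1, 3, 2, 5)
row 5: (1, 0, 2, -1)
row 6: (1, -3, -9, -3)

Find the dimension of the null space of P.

Row reduce to echelon form.
R2 ← R2 − (5)·R1: [0, -5, -23, -2]
R3 ← R3 − (2)·R1: [0, 2, -2, 4]
R4 ← R4 − R1: [0, 2, -2, 4]
R5 ← R5 + R1: [0, 1, 6, 0]
R6 ← R6 + R1: [0, -2, -5, -2]
R3 ← R3 + (2/5)·R2: [0, 0, -56/5, 16/5]
R4 ← R4 + (2/5)·R2: [0, 0, -56/5, 16/5]
R5 ← R5 + (1/5)·R2: [0, 0, 7/5, -2/5]
R6 ← R6 − (2/5)·R2: [0, 0, 21/5, -6/5]
R4 ← R4 − R3: [0, 0, 0, 0]
R5 ← R5 + (1/8)·R3: [0, 0, 0, 0]
R6 ← R6 + (3/8)·R3: [0, 0, 0, 0]
3 nonzero rows, so rank(P) = 3.
P has 4 columns; by rank–nullity, nullity = 4 − 3 = 1.

1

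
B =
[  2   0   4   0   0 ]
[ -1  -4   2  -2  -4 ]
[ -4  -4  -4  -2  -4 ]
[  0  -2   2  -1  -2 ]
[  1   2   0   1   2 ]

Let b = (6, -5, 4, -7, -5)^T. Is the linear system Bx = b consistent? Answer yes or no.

no

Row reduce the augmented matrix [B | b].
R2 ← R2 + (1/2)·R1: [0, -4, 4, -2, -4, -2]
R3 ← R3 + (2)·R1: [0, -4, 4, -2, -4, 16]
R5 ← R5 − (1/2)·R1: [0, 2, -2, 1, 2, -8]
R3 ← R3 − R2: [0, 0, 0, 0, 0, 18]
R4 ← R4 − (1/2)·R2: [0, 0, 0, 0, 0, -6]
R5 ← R5 + (1/2)·R2: [0, 0, 0, 0, 0, -9]
R4 ← R4 + (1/3)·R3: [0, 0, 0, 0, 0, 0]
R5 ← R5 + (1/2)·R3: [0, 0, 0, 0, 0, 0]
The echelon form has 3 nonzero rows; the last pivot sits in the augmented column, so rank(B) = 2 but rank([B|b]) = 3.
Since the ranks differ, the system is inconsistent.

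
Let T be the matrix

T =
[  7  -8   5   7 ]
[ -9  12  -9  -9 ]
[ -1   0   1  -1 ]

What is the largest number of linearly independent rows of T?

Row reduce to echelon form.
R2 ← R2 + (9/7)·R1: [0, 12/7, -18/7, 0]
R3 ← R3 + (1/7)·R1: [0, -8/7, 12/7, 0]
R3 ← R3 + (2/3)·R2: [0, 0, 0, 0]
Echelon form has 2 nonzero rows, so rank(T) = 2.
The rank gives the maximum number of linearly independent rows: 2.

2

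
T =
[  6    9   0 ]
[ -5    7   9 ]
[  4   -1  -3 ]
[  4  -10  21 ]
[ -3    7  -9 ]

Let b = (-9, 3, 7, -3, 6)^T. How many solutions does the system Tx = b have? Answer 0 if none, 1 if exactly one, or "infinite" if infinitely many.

0

Row reduce the augmented matrix [T | b].
R2 ← R2 + (5/6)·R1: [0, 29/2, 9, -9/2]
R3 ← R3 − (2/3)·R1: [0, -7, -3, 13]
R4 ← R4 − (2/3)·R1: [0, -16, 21, 3]
R5 ← R5 + (1/2)·R1: [0, 23/2, -9, 3/2]
R3 ← R3 + (14/29)·R2: [0, 0, 39/29, 314/29]
R4 ← R4 + (32/29)·R2: [0, 0, 897/29, -57/29]
R5 ← R5 − (23/29)·R2: [0, 0, -468/29, 147/29]
R4 ← R4 − (23)·R3: [0, 0, 0, -251]
R5 ← R5 + (12)·R3: [0, 0, 0, 135]
R5 ← R5 + (135/251)·R4: [0, 0, 0, 0]
The echelon form has 4 nonzero rows; the last pivot sits in the augmented column, so rank(T) = 3 but rank([T|b]) = 4.
Since the ranks differ, the system is inconsistent.
It has no solutions.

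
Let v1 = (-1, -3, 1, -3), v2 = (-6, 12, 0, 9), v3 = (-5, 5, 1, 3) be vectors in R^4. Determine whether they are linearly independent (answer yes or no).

no

Form the matrix with these vectors as rows and row reduce.
R2 ← R2 − (6)·R1: [0, 30, -6, 27]
R3 ← R3 − (5)·R1: [0, 20, -4, 18]
R3 ← R3 − (2/3)·R2: [0, 0, 0, 0]
2 nonzero rows, so the 3 vectors span a space of dimension 2.
Since 2 < 3, the vectors are linearly dependent.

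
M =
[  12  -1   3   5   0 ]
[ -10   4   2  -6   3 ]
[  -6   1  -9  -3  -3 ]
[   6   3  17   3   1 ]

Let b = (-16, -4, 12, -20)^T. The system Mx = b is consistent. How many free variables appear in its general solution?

Row reduce the augmented matrix [M | b].
R2 ← R2 + (5/6)·R1: [0, 19/6, 9/2, -11/6, 3, -52/3]
R3 ← R3 + (1/2)·R1: [0, 1/2, -15/2, -1/2, -3, 4]
R4 ← R4 − (1/2)·R1: [0, 7/2, 31/2, 1/2, 1, -12]
R3 ← R3 − (3/19)·R2: [0, 0, -156/19, -4/19, -66/19, 128/19]
R4 ← R4 − (21/19)·R2: [0, 0, 200/19, 48/19, -44/19, 136/19]
R4 ← R4 + (50/39)·R3: [0, 0, 0, 88/39, -88/13, 616/39]
The echelon form has 4 nonzero rows, and every pivot lies in the first 5 columns, so rank(M) = rank([M|b]) = 4.
The system is consistent.
Free variables = (unknowns) − (rank) = 5 − 4 = 1.

1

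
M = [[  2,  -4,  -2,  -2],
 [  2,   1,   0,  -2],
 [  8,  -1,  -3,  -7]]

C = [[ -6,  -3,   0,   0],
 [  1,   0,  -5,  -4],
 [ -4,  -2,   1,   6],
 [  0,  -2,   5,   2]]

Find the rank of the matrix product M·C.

3

First compute MC:
[[ -8,   2,   8,   0],
 [-11,  -2, -15,  -8],
 [-37,  -4, -33, -28]]
Now row reduce the product.
R2 ← R2 − (11/8)·R1: [0, -19/4, -26, -8]
R3 ← R3 − (37/8)·R1: [0, -53/4, -70, -28]
R3 ← R3 − (53/19)·R2: [0, 0, 48/19, -108/19]
3 nonzero rows, so rank(MC) = 3.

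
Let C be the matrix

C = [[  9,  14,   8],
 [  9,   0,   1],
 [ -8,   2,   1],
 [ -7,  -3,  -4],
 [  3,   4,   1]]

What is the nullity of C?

0

Row reduce to echelon form.
R2 ← R2 − R1: [0, -14, -7]
R3 ← R3 + (8/9)·R1: [0, 130/9, 73/9]
R4 ← R4 + (7/9)·R1: [0, 71/9, 20/9]
R5 ← R5 − (1/3)·R1: [0, -2/3, -5/3]
R3 ← R3 + (65/63)·R2: [0, 0, 8/9]
R4 ← R4 + (71/126)·R2: [0, 0, -31/18]
R5 ← R5 − (1/21)·R2: [0, 0, -4/3]
R4 ← R4 + (31/16)·R3: [0, 0, 0]
R5 ← R5 + (3/2)·R3: [0, 0, 0]
3 nonzero rows, so rank(C) = 3.
C has 3 columns; by rank–nullity, nullity = 3 − 3 = 0.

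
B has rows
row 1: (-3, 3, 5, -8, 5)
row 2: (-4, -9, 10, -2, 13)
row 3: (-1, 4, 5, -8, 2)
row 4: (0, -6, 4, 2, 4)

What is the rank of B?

3

Row reduce to echelon form.
R2 ← R2 − (4/3)·R1: [0, -13, 10/3, 26/3, 19/3]
R3 ← R3 − (1/3)·R1: [0, 3, 10/3, -16/3, 1/3]
R3 ← R3 + (3/13)·R2: [0, 0, 160/39, -10/3, 70/39]
R4 ← R4 − (6/13)·R2: [0, 0, 32/13, -2, 14/13]
R4 ← R4 − (3/5)·R3: [0, 0, 0, 0, 0]
Echelon form has 3 nonzero rows, so rank(B) = 3.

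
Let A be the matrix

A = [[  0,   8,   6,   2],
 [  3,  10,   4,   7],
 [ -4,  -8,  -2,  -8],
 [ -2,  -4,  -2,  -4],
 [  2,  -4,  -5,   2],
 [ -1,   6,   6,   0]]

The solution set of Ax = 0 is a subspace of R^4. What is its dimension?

1

Row reduce to echelon form.
Swap R1 ↔ R2
R3 ← R3 + (4/3)·R1: [0, 16/3, 10/3, 4/3]
R4 ← R4 + (2/3)·R1: [0, 8/3, 2/3, 2/3]
R5 ← R5 − (2/3)·R1: [0, -32/3, -23/3, -8/3]
R6 ← R6 + (1/3)·R1: [0, 28/3, 22/3, 7/3]
R3 ← R3 − (2/3)·R2: [0, 0, -2/3, 0]
R4 ← R4 − (1/3)·R2: [0, 0, -4/3, 0]
R5 ← R5 + (4/3)·R2: [0, 0, 1/3, 0]
R6 ← R6 − (7/6)·R2: [0, 0, 1/3, 0]
R4 ← R4 − (2)·R3: [0, 0, 0, 0]
R5 ← R5 + (1/2)·R3: [0, 0, 0, 0]
R6 ← R6 + (1/2)·R3: [0, 0, 0, 0]
3 nonzero rows, so rank(A) = 3.
A has 4 columns; by rank–nullity, nullity = 4 − 3 = 1.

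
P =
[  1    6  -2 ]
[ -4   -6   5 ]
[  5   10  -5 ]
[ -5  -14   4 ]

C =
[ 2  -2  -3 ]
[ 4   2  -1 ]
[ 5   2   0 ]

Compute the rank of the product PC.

3

First compute PC:
[[ 16,   6,  -9],
 [ -7,   6,  18],
 [ 25,   0, -25],
 [-46, -10,  29]]
Now row reduce the product.
R2 ← R2 + (7/16)·R1: [0, 69/8, 225/16]
R3 ← R3 − (25/16)·R1: [0, -75/8, -175/16]
R4 ← R4 + (23/8)·R1: [0, 29/4, 25/8]
R3 ← R3 + (25/23)·R2: [0, 0, 100/23]
R4 ← R4 − (58/69)·R2: [0, 0, -200/23]
R4 ← R4 + (2)·R3: [0, 0, 0]
3 nonzero rows, so rank(PC) = 3.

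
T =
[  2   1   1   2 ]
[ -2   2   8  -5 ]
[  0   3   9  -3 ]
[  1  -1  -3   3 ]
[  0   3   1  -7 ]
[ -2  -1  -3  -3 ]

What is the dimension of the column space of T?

3

Row reduce to echelon form.
R2 ← R2 + R1: [0, 3, 9, -3]
R4 ← R4 − (1/2)·R1: [0, -3/2, -7/2, 2]
R6 ← R6 + R1: [0, 0, -2, -1]
R3 ← R3 − R2: [0, 0, 0, 0]
R4 ← R4 + (1/2)·R2: [0, 0, 1, 1/2]
R5 ← R5 − R2: [0, 0, -8, -4]
Swap R3 ↔ R4
R5 ← R5 + (8)·R3: [0, 0, 0, 0]
R6 ← R6 + (2)·R3: [0, 0, 0, 0]
Echelon form has 3 nonzero rows, so rank(T) = 3.
The column space has dimension equal to the rank: 3.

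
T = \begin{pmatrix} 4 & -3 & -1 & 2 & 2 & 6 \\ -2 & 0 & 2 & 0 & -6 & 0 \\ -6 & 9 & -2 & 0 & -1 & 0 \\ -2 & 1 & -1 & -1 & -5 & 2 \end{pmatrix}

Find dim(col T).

4

Row reduce to echelon form.
R2 ← R2 + (1/2)·R1: [0, -3/2, 3/2, 1, -5, 3]
R3 ← R3 + (3/2)·R1: [0, 9/2, -7/2, 3, 2, 9]
R4 ← R4 + (1/2)·R1: [0, -1/2, -3/2, 0, -4, 5]
R3 ← R3 + (3)·R2: [0, 0, 1, 6, -13, 18]
R4 ← R4 − (1/3)·R2: [0, 0, -2, -1/3, -7/3, 4]
R4 ← R4 + (2)·R3: [0, 0, 0, 35/3, -85/3, 40]
Echelon form has 4 nonzero rows, so rank(T) = 4.
The column space has dimension equal to the rank: 4.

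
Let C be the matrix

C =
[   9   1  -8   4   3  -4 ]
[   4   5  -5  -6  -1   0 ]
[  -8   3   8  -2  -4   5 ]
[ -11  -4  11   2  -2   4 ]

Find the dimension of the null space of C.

2

Row reduce to echelon form.
R2 ← R2 − (4/9)·R1: [0, 41/9, -13/9, -70/9, -7/3, 16/9]
R3 ← R3 + (8/9)·R1: [0, 35/9, 8/9, 14/9, -4/3, 13/9]
R4 ← R4 + (11/9)·R1: [0, -25/9, 11/9, 62/9, 5/3, -8/9]
R3 ← R3 − (35/41)·R2: [0, 0, 87/41, 336/41, 27/41, -3/41]
R4 ← R4 + (25/41)·R2: [0, 0, 14/41, 88/41, 10/41, 8/41]
R4 ← R4 − (14/87)·R3: [0, 0, 0, 24/29, 4/29, 6/29]
4 nonzero rows, so rank(C) = 4.
C has 6 columns; by rank–nullity, nullity = 6 − 4 = 2.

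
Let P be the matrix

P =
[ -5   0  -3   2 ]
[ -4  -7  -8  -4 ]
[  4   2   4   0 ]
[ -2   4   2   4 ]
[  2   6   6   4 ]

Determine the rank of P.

2

Row reduce to echelon form.
R2 ← R2 − (4/5)·R1: [0, -7, -28/5, -28/5]
R3 ← R3 + (4/5)·R1: [0, 2, 8/5, 8/5]
R4 ← R4 − (2/5)·R1: [0, 4, 16/5, 16/5]
R5 ← R5 + (2/5)·R1: [0, 6, 24/5, 24/5]
R3 ← R3 + (2/7)·R2: [0, 0, 0, 0]
R4 ← R4 + (4/7)·R2: [0, 0, 0, 0]
R5 ← R5 + (6/7)·R2: [0, 0, 0, 0]
Echelon form has 2 nonzero rows, so rank(P) = 2.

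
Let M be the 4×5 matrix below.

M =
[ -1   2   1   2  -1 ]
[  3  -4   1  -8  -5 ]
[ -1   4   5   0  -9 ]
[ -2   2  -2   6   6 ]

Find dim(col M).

Row reduce to echelon form.
R2 ← R2 + (3)·R1: [0, 2, 4, -2, -8]
R3 ← R3 − R1: [0, 2, 4, -2, -8]
R4 ← R4 − (2)·R1: [0, -2, -4, 2, 8]
R3 ← R3 − R2: [0, 0, 0, 0, 0]
R4 ← R4 + R2: [0, 0, 0, 0, 0]
Echelon form has 2 nonzero rows, so rank(M) = 2.
The column space has dimension equal to the rank: 2.

2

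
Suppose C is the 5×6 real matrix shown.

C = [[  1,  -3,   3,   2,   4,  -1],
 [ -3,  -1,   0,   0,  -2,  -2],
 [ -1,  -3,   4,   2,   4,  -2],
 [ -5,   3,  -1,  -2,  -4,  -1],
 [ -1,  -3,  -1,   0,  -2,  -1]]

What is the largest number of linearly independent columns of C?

4

Row reduce to echelon form.
R2 ← R2 + (3)·R1: [0, -10, 9, 6, 10, -5]
R3 ← R3 + R1: [0, -6, 7, 4, 8, -3]
R4 ← R4 + (5)·R1: [0, -12, 14, 8, 16, -6]
R5 ← R5 + R1: [0, -6, 2, 2, 2, -2]
R3 ← R3 − (3/5)·R2: [0, 0, 8/5, 2/5, 2, 0]
R4 ← R4 − (6/5)·R2: [0, 0, 16/5, 4/5, 4, 0]
R5 ← R5 − (3/5)·R2: [0, 0, -17/5, -8/5, -4, 1]
R4 ← R4 − (2)·R3: [0, 0, 0, 0, 0, 0]
R5 ← R5 + (17/8)·R3: [0, 0, 0, -3/4, 1/4, 1]
Swap R4 ↔ R5
Echelon form has 4 nonzero rows, so rank(C) = 4.
The rank gives the maximum number of linearly independent columns: 4.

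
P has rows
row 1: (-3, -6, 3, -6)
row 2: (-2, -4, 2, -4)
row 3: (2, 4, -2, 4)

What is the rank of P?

Row reduce to echelon form.
R2 ← R2 − (2/3)·R1: [0, 0, 0, 0]
R3 ← R3 + (2/3)·R1: [0, 0, 0, 0]
Echelon form has 1 nonzero row, so rank(P) = 1.

1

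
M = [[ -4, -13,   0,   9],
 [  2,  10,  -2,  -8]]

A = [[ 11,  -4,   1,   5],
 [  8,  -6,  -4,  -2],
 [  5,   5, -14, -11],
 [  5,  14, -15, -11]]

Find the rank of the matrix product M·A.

First compute MA:
[[-103, 220, -87, -93],
 [ 52, -190, 110, 100]]
Now row reduce the product.
R2 ← R2 + (52/103)·R1: [0, -8130/103, 6806/103, 5464/103]
2 nonzero rows, so rank(MA) = 2.

2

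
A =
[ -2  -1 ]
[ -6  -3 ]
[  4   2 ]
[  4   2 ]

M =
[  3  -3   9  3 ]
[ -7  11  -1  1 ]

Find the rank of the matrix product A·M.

1

First compute AM:
[[  1,  -5, -17,  -7],
 [  3, -15, -51, -21],
 [ -2,  10,  34,  14],
 [ -2,  10,  34,  14]]
Now row reduce the product.
R2 ← R2 − (3)·R1: [0, 0, 0, 0]
R3 ← R3 + (2)·R1: [0, 0, 0, 0]
R4 ← R4 + (2)·R1: [0, 0, 0, 0]
1 nonzero row, so rank(AM) = 1.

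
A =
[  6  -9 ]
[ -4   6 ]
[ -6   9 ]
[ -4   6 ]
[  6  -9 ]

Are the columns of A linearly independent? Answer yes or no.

Row reduce A to echelon form.
R2 ← R2 + (2/3)·R1: [0, 0]
R3 ← R3 + R1: [0, 0]
R4 ← R4 + (2/3)·R1: [0, 0]
R5 ← R5 − R1: [0, 0]
1 pivot among 2 columns.
Only 1 < 2 pivot columns, so the columns are linearly dependent.

no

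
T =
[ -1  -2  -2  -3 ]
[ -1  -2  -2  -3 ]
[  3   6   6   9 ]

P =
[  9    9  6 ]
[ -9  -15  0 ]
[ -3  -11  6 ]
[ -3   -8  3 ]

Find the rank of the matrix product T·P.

First compute TP:
[[ 24,  67, -27],
 [ 24,  67, -27],
 [-72, -201,  81]]
Now row reduce the product.
R2 ← R2 − R1: [0, 0, 0]
R3 ← R3 + (3)·R1: [0, 0, 0]
1 nonzero row, so rank(TP) = 1.

1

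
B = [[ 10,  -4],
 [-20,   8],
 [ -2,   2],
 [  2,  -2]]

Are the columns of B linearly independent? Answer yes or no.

Row reduce B to echelon form.
R2 ← R2 + (2)·R1: [0, 0]
R3 ← R3 + (1/5)·R1: [0, 6/5]
R4 ← R4 − (1/5)·R1: [0, -6/5]
Swap R2 ↔ R3
R4 ← R4 + R2: [0, 0]
2 pivots among 2 columns.
Every column is a pivot column, so the columns are linearly independent.

yes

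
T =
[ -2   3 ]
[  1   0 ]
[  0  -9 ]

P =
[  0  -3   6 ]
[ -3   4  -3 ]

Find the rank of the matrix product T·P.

2

First compute TP:
[[ -9,  18, -21],
 [  0,  -3,   6],
 [ 27, -36,  27]]
Now row reduce the product.
R3 ← R3 + (3)·R1: [0, 18, -36]
R3 ← R3 + (6)·R2: [0, 0, 0]
2 nonzero rows, so rank(TP) = 2.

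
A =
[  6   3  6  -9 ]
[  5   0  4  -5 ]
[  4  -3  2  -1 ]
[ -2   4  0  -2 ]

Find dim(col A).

Row reduce to echelon form.
R2 ← R2 − (5/6)·R1: [0, -5/2, -1, 5/2]
R3 ← R3 − (2/3)·R1: [0, -5, -2, 5]
R4 ← R4 + (1/3)·R1: [0, 5, 2, -5]
R3 ← R3 − (2)·R2: [0, 0, 0, 0]
R4 ← R4 + (2)·R2: [0, 0, 0, 0]
Echelon form has 2 nonzero rows, so rank(A) = 2.
The column space has dimension equal to the rank: 2.

2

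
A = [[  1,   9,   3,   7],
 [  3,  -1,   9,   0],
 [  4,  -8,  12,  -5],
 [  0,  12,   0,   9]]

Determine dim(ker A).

2

Row reduce to echelon form.
R2 ← R2 − (3)·R1: [0, -28, 0, -21]
R3 ← R3 − (4)·R1: [0, -44, 0, -33]
R3 ← R3 − (11/7)·R2: [0, 0, 0, 0]
R4 ← R4 + (3/7)·R2: [0, 0, 0, 0]
2 nonzero rows, so rank(A) = 2.
A has 4 columns; by rank–nullity, nullity = 4 − 2 = 2.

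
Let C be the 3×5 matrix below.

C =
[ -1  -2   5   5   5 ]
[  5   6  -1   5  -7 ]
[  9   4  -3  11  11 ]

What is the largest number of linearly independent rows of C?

3

Row reduce to echelon form.
R2 ← R2 + (5)·R1: [0, -4, 24, 30, 18]
R3 ← R3 + (9)·R1: [0, -14, 42, 56, 56]
R3 ← R3 − (7/2)·R2: [0, 0, -42, -49, -7]
Echelon form has 3 nonzero rows, so rank(C) = 3.
The rank gives the maximum number of linearly independent rows: 3.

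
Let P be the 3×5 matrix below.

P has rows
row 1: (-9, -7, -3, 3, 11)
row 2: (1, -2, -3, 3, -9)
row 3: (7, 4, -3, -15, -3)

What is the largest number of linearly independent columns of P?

3

Row reduce to echelon form.
R2 ← R2 + (1/9)·R1: [0, -25/9, -10/3, 10/3, -70/9]
R3 ← R3 + (7/9)·R1: [0, -13/9, -16/3, -38/3, 50/9]
R3 ← R3 − (13/25)·R2: [0, 0, -18/5, -72/5, 48/5]
Echelon form has 3 nonzero rows, so rank(P) = 3.
The rank gives the maximum number of linearly independent columns: 3.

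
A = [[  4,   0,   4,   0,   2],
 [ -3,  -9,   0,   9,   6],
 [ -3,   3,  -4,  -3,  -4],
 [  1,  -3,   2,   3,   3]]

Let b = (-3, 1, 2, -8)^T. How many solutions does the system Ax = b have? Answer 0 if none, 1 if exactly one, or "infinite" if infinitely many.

0

Row reduce the augmented matrix [A | b].
R2 ← R2 + (3/4)·R1: [0, -9, 3, 9, 15/2, -5/4]
R3 ← R3 + (3/4)·R1: [0, 3, -1, -3, -5/2, -1/4]
R4 ← R4 − (1/4)·R1: [0, -3, 1, 3, 5/2, -29/4]
R3 ← R3 + (1/3)·R2: [0, 0, 0, 0, 0, -2/3]
R4 ← R4 − (1/3)·R2: [0, 0, 0, 0, 0, -41/6]
R4 ← R4 − (41/4)·R3: [0, 0, 0, 0, 0, 0]
The echelon form has 3 nonzero rows; the last pivot sits in the augmented column, so rank(A) = 2 but rank([A|b]) = 3.
Since the ranks differ, the system is inconsistent.
It has no solutions.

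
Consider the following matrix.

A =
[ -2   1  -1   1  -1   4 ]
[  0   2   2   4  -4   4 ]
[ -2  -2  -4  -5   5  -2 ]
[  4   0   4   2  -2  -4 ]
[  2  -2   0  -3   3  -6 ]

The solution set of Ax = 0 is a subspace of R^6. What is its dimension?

Row reduce to echelon form.
R3 ← R3 − R1: [0, -3, -3, -6, 6, -6]
R4 ← R4 + (2)·R1: [0, 2, 2, 4, -4, 4]
R5 ← R5 + R1: [0, -1, -1, -2, 2, -2]
R3 ← R3 + (3/2)·R2: [0, 0, 0, 0, 0, 0]
R4 ← R4 − R2: [0, 0, 0, 0, 0, 0]
R5 ← R5 + (1/2)·R2: [0, 0, 0, 0, 0, 0]
2 nonzero rows, so rank(A) = 2.
A has 6 columns; by rank–nullity, nullity = 6 − 2 = 4.

4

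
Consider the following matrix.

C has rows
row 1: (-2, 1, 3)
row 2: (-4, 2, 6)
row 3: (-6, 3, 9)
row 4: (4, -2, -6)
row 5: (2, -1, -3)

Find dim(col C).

1

Row reduce to echelon form.
R2 ← R2 − (2)·R1: [0, 0, 0]
R3 ← R3 − (3)·R1: [0, 0, 0]
R4 ← R4 + (2)·R1: [0, 0, 0]
R5 ← R5 + R1: [0, 0, 0]
Echelon form has 1 nonzero row, so rank(C) = 1.
The column space has dimension equal to the rank: 1.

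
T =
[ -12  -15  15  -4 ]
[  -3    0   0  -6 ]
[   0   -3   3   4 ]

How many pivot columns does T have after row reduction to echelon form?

Row reduce to echelon form.
R2 ← R2 − (1/4)·R1: [0, 15/4, -15/4, -5]
R3 ← R3 + (4/5)·R2: [0, 0, 0, 0]
Echelon form has 2 nonzero rows, so rank(T) = 2.
Each nonzero row contributes one pivot column: 2 pivot columns.

2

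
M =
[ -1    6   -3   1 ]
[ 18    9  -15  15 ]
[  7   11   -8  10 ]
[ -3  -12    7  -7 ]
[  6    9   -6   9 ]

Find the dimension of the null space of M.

Row reduce to echelon form.
R2 ← R2 + (18)·R1: [0, 117, -69, 33]
R3 ← R3 + (7)·R1: [0, 53, -29, 17]
R4 ← R4 − (3)·R1: [0, -30, 16, -10]
R5 ← R5 + (6)·R1: [0, 45, -24, 15]
R3 ← R3 − (53/117)·R2: [0, 0, 88/39, 80/39]
R4 ← R4 + (10/39)·R2: [0, 0, -22/13, -20/13]
R5 ← R5 − (5/13)·R2: [0, 0, 33/13, 30/13]
R4 ← R4 + (3/4)·R3: [0, 0, 0, 0]
R5 ← R5 − (9/8)·R3: [0, 0, 0, 0]
3 nonzero rows, so rank(M) = 3.
M has 4 columns; by rank–nullity, nullity = 4 − 3 = 1.

1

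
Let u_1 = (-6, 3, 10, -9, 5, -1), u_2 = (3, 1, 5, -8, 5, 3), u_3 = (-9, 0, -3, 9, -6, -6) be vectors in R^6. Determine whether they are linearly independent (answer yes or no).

no

Form the matrix with these vectors as rows and row reduce.
R2 ← R2 + (1/2)·R1: [0, 5/2, 10, -25/2, 15/2, 5/2]
R3 ← R3 − (3/2)·R1: [0, -9/2, -18, 45/2, -27/2, -9/2]
R3 ← R3 + (9/5)·R2: [0, 0, 0, 0, 0, 0]
2 nonzero rows, so the 3 vectors span a space of dimension 2.
Since 2 < 3, the vectors are linearly dependent.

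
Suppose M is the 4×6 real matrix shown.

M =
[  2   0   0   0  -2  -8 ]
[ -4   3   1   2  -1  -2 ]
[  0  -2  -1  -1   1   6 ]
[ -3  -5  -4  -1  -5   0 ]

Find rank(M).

3

Row reduce to echelon form.
R2 ← R2 + (2)·R1: [0, 3, 1, 2, -5, -18]
R4 ← R4 + (3/2)·R1: [0, -5, -4, -1, -8, -12]
R3 ← R3 + (2/3)·R2: [0, 0, -1/3, 1/3, -7/3, -6]
R4 ← R4 + (5/3)·R2: [0, 0, -7/3, 7/3, -49/3, -42]
R4 ← R4 − (7)·R3: [0, 0, 0, 0, 0, 0]
Echelon form has 3 nonzero rows, so rank(M) = 3.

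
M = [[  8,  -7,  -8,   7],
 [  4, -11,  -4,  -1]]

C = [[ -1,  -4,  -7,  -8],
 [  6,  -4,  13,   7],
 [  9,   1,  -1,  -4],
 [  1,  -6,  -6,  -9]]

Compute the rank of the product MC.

First compute MC:
[[-115, -54, -181, -144],
 [-107,  30, -161, -84]]
Now row reduce the product.
R2 ← R2 − (107/115)·R1: [0, 9228/115, 852/115, 5748/115]
2 nonzero rows, so rank(MC) = 2.

2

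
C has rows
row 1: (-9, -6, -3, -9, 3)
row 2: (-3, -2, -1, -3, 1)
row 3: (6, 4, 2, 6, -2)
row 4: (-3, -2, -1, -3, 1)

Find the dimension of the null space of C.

4

Row reduce to echelon form.
R2 ← R2 − (1/3)·R1: [0, 0, 0, 0, 0]
R3 ← R3 + (2/3)·R1: [0, 0, 0, 0, 0]
R4 ← R4 − (1/3)·R1: [0, 0, 0, 0, 0]
1 nonzero row, so rank(C) = 1.
C has 5 columns; by rank–nullity, nullity = 5 − 1 = 4.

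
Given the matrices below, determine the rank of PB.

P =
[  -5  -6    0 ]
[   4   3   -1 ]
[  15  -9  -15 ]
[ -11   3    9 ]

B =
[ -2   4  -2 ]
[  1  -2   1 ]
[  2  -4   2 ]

1

First compute PB:
[[  4,  -8,   4],
 [ -7,  14,  -7],
 [-69, 138, -69],
 [ 43, -86,  43]]
Now row reduce the product.
R2 ← R2 + (7/4)·R1: [0, 0, 0]
R3 ← R3 + (69/4)·R1: [0, 0, 0]
R4 ← R4 − (43/4)·R1: [0, 0, 0]
1 nonzero row, so rank(PB) = 1.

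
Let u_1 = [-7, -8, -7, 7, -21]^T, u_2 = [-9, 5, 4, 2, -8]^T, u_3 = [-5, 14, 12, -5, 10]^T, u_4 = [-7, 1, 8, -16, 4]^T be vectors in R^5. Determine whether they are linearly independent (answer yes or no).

Form the matrix with these vectors as rows and row reduce.
R2 ← R2 − (9/7)·R1: [0, 107/7, 13, -7, 19]
R3 ← R3 − (5/7)·R1: [0, 138/7, 17, -10, 25]
R4 ← R4 − R1: [0, 9, 15, -23, 25]
R3 ← R3 − (138/107)·R2: [0, 0, 25/107, -104/107, 53/107]
R4 ← R4 − (63/107)·R2: [0, 0, 786/107, -2020/107, 1478/107]
R4 ← R4 − (786/25)·R3: [0, 0, 0, 292/25, -44/25]
4 nonzero rows, so the 4 vectors span a space of dimension 4.
Since 4 = 4, the vectors are linearly independent.

yes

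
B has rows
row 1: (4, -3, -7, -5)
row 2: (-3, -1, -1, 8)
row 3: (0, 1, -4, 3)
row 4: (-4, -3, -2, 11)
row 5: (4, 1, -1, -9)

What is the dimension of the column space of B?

Row reduce to echelon form.
R2 ← R2 + (3/4)·R1: [0, -13/4, -25/4, 17/4]
R4 ← R4 + R1: [0, -6, -9, 6]
R5 ← R5 − R1: [0, 4, 6, -4]
R3 ← R3 + (4/13)·R2: [0, 0, -77/13, 56/13]
R4 ← R4 − (24/13)·R2: [0, 0, 33/13, -24/13]
R5 ← R5 + (16/13)·R2: [0, 0, -22/13, 16/13]
R4 ← R4 + (3/7)·R3: [0, 0, 0, 0]
R5 ← R5 − (2/7)·R3: [0, 0, 0, 0]
Echelon form has 3 nonzero rows, so rank(B) = 3.
The column space has dimension equal to the rank: 3.

3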